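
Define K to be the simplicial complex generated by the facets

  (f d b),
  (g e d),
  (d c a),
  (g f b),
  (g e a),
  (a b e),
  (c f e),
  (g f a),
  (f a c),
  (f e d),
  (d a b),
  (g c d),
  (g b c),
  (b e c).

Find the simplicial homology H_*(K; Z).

H_0 = Z,  H_1 = Z^2,  H_2 = Z.

Order the vertices as a < b < c < d < e < f < g. Listing each simplex with vertices in this order, K has dimension 2 with simplices:

  0-simplices (7): a, b, c, d, e, f, g
  1-simplices (21): ab, ac, ad, ae, af, ag, bc, bd, be, bf, bg, cd, ce, cf, cg, de, df, dg, ef, eg, fg
  2-simplices (14): abd, abe, acd, acf, aeg, afg, bce, bcg, bdf, bfg, cdg, cef, def, deg

giving chain groups C_0 ≅ Z^7, C_1 ≅ Z^21, C_2 ≅ Z^14.

∂_1: C_1 → C_0 maps an edge to its endpoints' difference, ∂[p,q] = q − p.
This gives a 7×21 integer matrix of rank 6; reducing to Smith normal form yields diagonal entries (1,1,1,1,1,1).

The boundary map ∂_2: C_2 → C_1 acts by ∂[p,q,r] = [q,r] − [p,r] + [p,q]. For instance
  ∂cdg = dg − cg + cd,
  ∂afg = fg − ag + af.
The resulting 21×14 matrix has rank 13, and its Smith normal form has invariant factors (1,1,1,1,1,1,1,1,1,1,1,1,1).

Now H_k = ker ∂_k / im ∂_{k+1}, so:

  H_0: rank C_0 − rank ∂_1 = 7 − 6 = 1, and the invariant factors of ∂_1 are all 1, so H_0 = Z.
  H_1: rank ker ∂_1 − rank ∂_2 = (21 − 6) − 13 = 2, and the invariant factors of ∂_2 are all 1, so H_1 = Z^2.
  H_2: rank ker ∂_2 − rank ∂_3 = (14 − 13) − 0 = 1, and there is no ∂_3, so H_2 = Z.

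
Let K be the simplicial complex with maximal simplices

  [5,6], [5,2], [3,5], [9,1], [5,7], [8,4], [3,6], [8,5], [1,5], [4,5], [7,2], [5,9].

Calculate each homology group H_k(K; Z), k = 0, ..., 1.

H_0 = Z,  H_1 = Z^4.

K has 9 vertices, 12 edges.
rank ∂_0 = 0, rank ∂_1 = 8 ⇒ b_0 = 9 − 0 − 8 = 1; all invariant factors of ∂_1 are 1 so no torsion. So H_0 ≅ Z.
rank ∂_1 = 8, rank ∂_2 = 0 ⇒ b_1 = 12 − 8 − 0 = 4. So H_1 ≅ Z^4.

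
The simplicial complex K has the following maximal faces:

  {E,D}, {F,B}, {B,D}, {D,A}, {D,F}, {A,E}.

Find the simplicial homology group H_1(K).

H_1 = Z^2.

K has 5 vertices, 6 edges.
rank ∂_1 = 4, rank ∂_2 = 0 ⇒ b_1 = 6 − 4 − 0 = 2. So H_1 ≅ Z^2.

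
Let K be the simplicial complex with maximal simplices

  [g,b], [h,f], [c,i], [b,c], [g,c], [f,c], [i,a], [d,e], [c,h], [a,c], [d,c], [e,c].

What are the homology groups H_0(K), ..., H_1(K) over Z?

H_0 ≅ Z,  H_1 ≅ Z^4.

Fix the vertex order a < b < c < d < e < f < g < h < i and write every simplex with vertices in increasing order. Then dim K = 1 and the simplices of K are:

  0-simplices (9): a, b, c, d, e, f, g, h, i
  1-simplices (12): ac, ai, bc, bg, cd, ce, cf, cg, ch, ci, de, fh

Hence C_0 ≅ Z^9, C_1 ≅ Z^12.

∂_1: C_1 → C_0 sends each edge [p,q] (with p < q) to q − p. For instance
  ∂ai = i − a.
This gives a 9×12 integer matrix of rank 8; reducing to Smith normal form yields diagonal entries (1,1,1,1,1,1,1,1).

From H_k ≅ ker(∂_k) / im(∂_{k+1}) we obtain:

  H_0: rank C_0 − rank ∂_1 = 9 − 8 = 1, and the invariant factors of ∂_1 are all 1, so H_0 = Z.
  H_1: rank ker ∂_1 − rank ∂_2 = (12 − 8) − 0 = 4, and there is no ∂_2, so H_1 = Z^4.

As a check, the Euler characteristic is 9 − 12 = -3, which agrees with 1 − 4 = -3.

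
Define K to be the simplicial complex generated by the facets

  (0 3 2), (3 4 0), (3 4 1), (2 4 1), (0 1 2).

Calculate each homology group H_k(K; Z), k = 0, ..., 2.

Fix the vertex order 0 < 1 < 2 < 3 < 4 and write every simplex with vertices in increasing order. Then dim K = 2 and the simplices of K are:

  0-simplices (5): [0], [1], [2], [3], [4]
  1-simplices (10): [0,1], [0,2], [0,3], [0,4], [1,2], [1,3], [1,4], [2,3], [2,4], [3,4]
  2-simplices (5): [0,1,2], [0,2,3], [0,3,4], [1,2,4], [1,3,4]

giving chain groups C_0 ≅ Z^5, C_1 ≅ Z^10, C_2 ≅ Z^5.

The boundary map ∂_1: C_1 → C_0 sends each edge [p,q] (with p < q) to q − p.
As a 5×10 matrix over Z this has rank 4, with invariant factors (1,1,1,1).

Boundary ∂_2: C_2 → C_1 acts by ∂[p,q,r] = [q,r] − [p,r] + [p,q]. For instance
  ∂[0,1,2] = [1,2] − [0,2] + [0,1],
  ∂[1,2,4] = [2,4] − [1,4] + [1,2].
The 10×5 boundary matrix has rank 5 and Smith normal form diag(1,1,1,1,1).

Reading off H_k = ker ∂_k / im ∂_{k+1}:

  H_0: rank C_0 − rank ∂_1 = 5 − 4 = 1, and the invariant factors of ∂_1 are all 1, so H_0 ≅ Z.
  H_1: rank ker ∂_1 − rank ∂_2 = (10 − 4) − 5 = 1, and the invariant factors of ∂_2 are all 1, so H_1 ≅ Z.
  H_2: rank ker ∂_2 − rank ∂_3 = (5 − 5) − 0 = 0, and there is no ∂_3, so H_2 ≅ 0.

H_0 ≅ Z,  H_1 ≅ Z,  H_2 = 0.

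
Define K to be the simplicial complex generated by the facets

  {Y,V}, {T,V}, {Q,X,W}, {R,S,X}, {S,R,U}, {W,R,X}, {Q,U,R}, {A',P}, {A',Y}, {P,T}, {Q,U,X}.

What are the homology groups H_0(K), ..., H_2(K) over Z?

Take the total order P < Q < R < S < T < U < V < W < X < Y < A' on the vertex set. Then K (dimension 2) consists of the simplices:

  0-simplices (11): [P], [Q], [R], [S], [T], [U], [V], [W], [X], [Y], [A']
  1-simplices (17): [P,T], [P,A'], [Q,R], [Q,U], [Q,W], [Q,X], [R,S], [R,U], [R,W], [R,X], [S,U], [S,X], [T,V], [U,X], [V,Y], [W,X], [Y,A']
  2-simplices (6): [Q,R,U], [Q,U,X], [Q,W,X], [R,S,U], [R,S,X], [R,W,X]

so the chain groups are C_0 ≅ Z^11, C_1 ≅ Z^17, C_2 ≅ Z^6.

The boundary map ∂_1: C_1 → C_0 is given by ∂[p,q] = [q] − [p]. For instance
  ∂[T,V] = [V] − [T].
As a 11×17 matrix over Z this has rank 9, with invariant factors (1,1,1,1,1,1,1,1,1).

Boundary ∂_2: C_2 → C_1 acts by ∂[p,q,r] = [q,r] − [p,r] + [p,q]. For instance
  ∂[R,S,X] = [S,X] − [R,X] + [R,S],
  ∂[Q,U,X] = [U,X] − [Q,X] + [Q,U].
As a 17×6 matrix over Z this has rank 6, with invariant factors (1,1,1,1,1,1).

Reading off H_k = ker ∂_k / im ∂_{k+1}:

  H_0: rank C_0 − rank ∂_1 = 11 − 9 = 2, and the invariant factors of ∂_1 are all 1, so H_0 = Z^2.
  H_1: rank ker ∂_1 − rank ∂_2 = (17 − 9) − 6 = 2, and the invariant factors of ∂_2 are all 1, so H_1 = Z^2.
  H_2: rank ker ∂_2 − rank ∂_3 = (6 − 6) − 0 = 0, and there is no ∂_3, so H_2 = 0.

(K is a triangulation of the disjoint union of the cylinder S^1 x I and the circle S^1.)

H_0 ≅ Z^2,  H_1 ≅ Z^2,  H_2 = 0.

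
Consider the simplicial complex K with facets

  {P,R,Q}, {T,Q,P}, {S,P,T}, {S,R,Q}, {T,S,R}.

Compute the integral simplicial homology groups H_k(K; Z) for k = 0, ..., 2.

H_0 = Z,  H_1 = Z,  H_2 = 0.

Fix the vertex order P < Q < R < S < T and write every simplex with vertices in increasing order. Then dim K = 2 and the simplices of K are:

  0-simplices (5): P, Q, R, S, T
  1-simplices (10): PQ, PR, PS, PT, QR, QS, QT, RS, RT, ST
  2-simplices (5): PQR, PQT, PST, QRS, RST

so the chain groups are C_0 ≅ Z^5, C_1 ≅ Z^10, C_2 ≅ Z^5.

The boundary map ∂_1: C_1 → C_0 is given by ∂[p,q] = [q] − [p]. For instance
  ∂PT = T − P.
The 5×10 boundary matrix has rank 4 and Smith normal form diag(1,1,1,1).

The boundary map ∂_2: C_2 → C_1 maps a triangle to the signed sum of its edges. For instance
  ∂PQT = QT − PT + PQ,
  ∂PST = ST − PT + PS.
The resulting 10×5 matrix has rank 5, and its Smith normal form has invariant factors (1,1,1,1,1).

From H_k ≅ ker(∂_k) / im(∂_{k+1}) we obtain:

  H_0: rank C_0 − rank ∂_1 = 5 − 4 = 1, and the invariant factors of ∂_1 are all 1, so H_0 ≅ Z.
  H_1: rank ker ∂_1 − rank ∂_2 = (10 − 4) − 5 = 1, and the invariant factors of ∂_2 are all 1, so H_1 ≅ Z.
  H_2: rank ker ∂_2 − rank ∂_3 = (5 − 5) − 0 = 0, and there is no ∂_3, so H_2 ≅ 0.

As a check, the Euler characteristic is 5 − 10 + 5 = 0, which agrees with 1 − 1 + 0 = 0.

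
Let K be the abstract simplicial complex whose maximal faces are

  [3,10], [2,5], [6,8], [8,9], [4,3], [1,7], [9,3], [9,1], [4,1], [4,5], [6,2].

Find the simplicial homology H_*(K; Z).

H_0 = Z,  H_1 = Z^2.

Fix the vertex order 1 < 2 < 3 < 4 < 5 < 6 < 7 < 8 < 9 < 10 and write every simplex with vertices in increasing order. Then dim K = 1 and the simplices of K are:

  0-simplices (10): [1], [2], [3], [4], [5], [6], [7], [8], [9], [10]
  1-simplices (11): [1,4], [1,7], [1,9], [2,5], [2,6], [3,4], [3,9], [3,10], [4,5], [6,8], [8,9]

giving chain groups C_0 ≅ Z^10, C_1 ≅ Z^11.

The boundary map ∂_1: C_1 → C_0 is given by ∂[p,q] = [q] − [p].
The resulting 10×11 matrix has rank 9, and its Smith normal form has invariant factors (1,1,1,1,1,1,1,1,1).

Computing H_k = (kernel of ∂_k) / (image of ∂_{k+1}):

  H_0: rank C_0 − rank ∂_1 = 10 − 9 = 1, and the invariant factors of ∂_1 are all 1, so H_0 = Z.
  H_1: rank ker ∂_1 − rank ∂_2 = (11 − 9) − 0 = 2, and there is no ∂_2, so H_1 = Z^2.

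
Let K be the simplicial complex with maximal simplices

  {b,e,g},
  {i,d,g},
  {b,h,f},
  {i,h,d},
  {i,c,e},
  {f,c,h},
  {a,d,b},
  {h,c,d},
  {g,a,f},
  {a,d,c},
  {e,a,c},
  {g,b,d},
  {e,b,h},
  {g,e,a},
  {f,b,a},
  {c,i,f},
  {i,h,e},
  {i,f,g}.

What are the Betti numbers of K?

Fix the vertex order a < b < c < d < e < f < g < h < i and write every simplex with vertices in increasing order. Then dim K = 2 and the simplices of K are:

  0-simplices (9): a, b, c, d, e, f, g, h, i
  1-simplices (27): ab, ac, ad, ae, af, ag, bd, be, bf, bg, bh, cd, ce, cf, ch, ci, dg, dh, di, eg, eh, ei, fg, fh, fi, gi, hi
  2-simplices (18): abd, abf, acd, ace, aeg, afg, bdg, beg, beh, bfh, cdh, cei, cfh, cfi, dgi, dhi, ehi, fgi

Hence C_0 ≅ Z^9, C_1 ≅ Z^27, C_2 ≅ Z^18.

Boundary ∂_1: C_1 → C_0 sends each edge [p,q] (with p < q) to q − p.
The resulting 9×27 matrix has rank 8, and its Smith normal form has invariant factors (1,1,1,1,1,1,1,1).

The boundary map ∂_2: C_2 → C_1 acts by ∂[p,q,r] = [q,r] − [p,r] + [p,q]. For instance
  ∂dhi = hi − di + dh,
  ∂cdh = dh − ch + cd.
The 27×18 boundary matrix has rank 18 and Smith normal form diag(1,1,1,1,1,1,1,1,1,1,1,1,1,1,1,1,1,2).

Reading off H_k = ker ∂_k / im ∂_{k+1}:

  H_0: rank C_0 − rank ∂_1 = 9 − 8 = 1, and the invariant factors of ∂_1 are all 1, so H_0 = Z.
  H_1: rank ker ∂_1 − rank ∂_2 = (27 − 8) − 18 = 1, and ∂_2 has invariant factor 2 > 1, so H_1 = Z ⊕ Z/2.
  H_2: rank ker ∂_2 − rank ∂_3 = (18 − 18) − 0 = 0, and there is no ∂_3, so H_2 = 0.

Hence the Betti numbers are b_0 = 1, b_1 = 1, b_2 = 0.

b_0 = 1, b_1 = 1, b_2 = 0.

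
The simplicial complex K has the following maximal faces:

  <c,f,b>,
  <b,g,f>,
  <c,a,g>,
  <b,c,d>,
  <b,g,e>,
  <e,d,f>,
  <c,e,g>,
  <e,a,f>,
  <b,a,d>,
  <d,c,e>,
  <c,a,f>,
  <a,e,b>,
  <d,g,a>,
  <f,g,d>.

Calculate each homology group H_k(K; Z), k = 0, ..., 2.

K has 7 vertices, 21 edges, 14 triangles.
rank ∂_0 = 0, rank ∂_1 = 6 ⇒ b_0 = 7 − 0 − 6 = 1; all invariant factors of ∂_1 are 1 so no torsion. So H_0 ≅ Z.
rank ∂_1 = 6, rank ∂_2 = 13 ⇒ b_1 = 21 − 6 − 13 = 2; all invariant factors of ∂_2 are 1 so no torsion. So H_1 ≅ Z^2.
rank ∂_2 = 13, rank ∂_3 = 0 ⇒ b_2 = 14 − 13 − 0 = 1. So H_2 ≅ Z.

H_0 ≅ Z,  H_1 ≅ Z^2,  H_2 ≅ Z.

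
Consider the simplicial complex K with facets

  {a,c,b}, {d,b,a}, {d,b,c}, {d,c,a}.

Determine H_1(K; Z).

We work with the vertex ordering a < b < c < d. The simplices of K, each written with vertices in increasing order, are:

  0-simplices (4): a, b, c, d
  1-simplices (6): ab, ac, ad, bc, bd, cd
  2-simplices (4): abc, abd, acd, bcd

giving chain groups C_0 ≅ Z^4, C_1 ≅ Z^6, C_2 ≅ Z^4.

The boundary map ∂_1: C_1 → C_0 is given by ∂[p,q] = [q] − [p].
This gives a 4×6 integer matrix of rank 3; reducing to Smith normal form yields diagonal entries (1,1,1).

The boundary map ∂_2: C_2 → C_1 acts by ∂[p,q,r] = [q,r] − [p,r] + [p,q]. For instance
  ∂acd = cd − ad + ac,
  ∂bcd = cd − bd + bc.
This gives a 6×4 integer matrix of rank 3; reducing to Smith normal form yields diagonal entries (1,1,1).

Computing H_k = (kernel of ∂_k) / (image of ∂_{k+1}):

  H_1: rank ker ∂_1 − rank ∂_2 = (6 − 3) − 3 = 0, and the invariant factors of ∂_2 are all 1, so H_1 = 0.

H_1 = 0.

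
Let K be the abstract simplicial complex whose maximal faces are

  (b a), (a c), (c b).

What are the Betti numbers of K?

b_0 = 1, b_1 = 1.

We work with the vertex ordering a < b < c. The simplices of K, each written with vertices in increasing order, are:

  0-simplices (3): a, b, c
  1-simplices (3): ab, ac, bc

Hence C_0 ≅ Z^3, C_1 ≅ Z^3.

The boundary map ∂_1: C_1 → C_0 maps an edge to its endpoints' difference, ∂[p,q] = q − p. For instance
  ∂bc = c − b.
The 3×3 boundary matrix has rank 2 and Smith normal form diag(1,1).

Computing H_k = (kernel of ∂_k) / (image of ∂_{k+1}):

  H_0: rank C_0 − rank ∂_1 = 3 − 2 = 1, and the invariant factors of ∂_1 are all 1, so H_0 = Z.
  H_1: rank ker ∂_1 − rank ∂_2 = (3 − 2) − 0 = 1, and there is no ∂_2, so H_1 = Z.

As a check, the Euler characteristic is 3 − 3 = 0, which agrees with 1 − 1 = 0.
(K is a triangulation of the circle S^1.)

Hence the Betti numbers are b_0 = 1, b_1 = 1.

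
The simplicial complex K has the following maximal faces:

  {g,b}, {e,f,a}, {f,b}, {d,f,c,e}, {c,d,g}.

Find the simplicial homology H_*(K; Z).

Fix the vertex order a < b < c < d < e < f < g and write every simplex with vertices in increasing order. Then dim K = 3 and the simplices of K are:

  0-simplices (7): a, b, c, d, e, f, g
  1-simplices (12): ae, af, bf, bg, cd, ce, cf, cg, de, df, dg, ef
  2-simplices (6): aef, cde, cdf, cdg, cef, def
  3-simplices (1): cdef

so the chain groups are C_0 ≅ Z^7, C_1 ≅ Z^12, C_2 ≅ Z^6, C_3 ≅ Z^1.

The boundary map ∂_1: C_1 → C_0 sends each edge [p,q] (with p < q) to q − p. For instance
  ∂bg = g − b.
As a 7×12 matrix over Z this has rank 6, with invariant factors (1,1,1,1,1,1).

The boundary map ∂_2: C_2 → C_1 acts by ∂[p,q,r] = [q,r] − [p,r] + [p,q]. For instance
  ∂aef = ef − af + ae,
  ∂cdf = df − cf + cd.
As a 12×6 matrix over Z this has rank 5, with invariant factors (1,1,1,1,1).

The boundary map ∂_3: C_3 → C_2 sends each 3-simplex σ to the alternating sum Σ_i (−1)^i (σ with its i-th vertex removed). For instance
  ∂cdef = def − cef + cdf − cde.
The resulting 6×1 matrix has rank 1, and its Smith normal form has invariant factors (1).

Reading off H_k = ker ∂_k / im ∂_{k+1}:

  H_0: rank C_0 − rank ∂_1 = 7 − 6 = 1, and the invariant factors of ∂_1 are all 1, so H_0 = Z.
  H_1: rank ker ∂_1 − rank ∂_2 = (12 − 6) − 5 = 1, and the invariant factors of ∂_2 are all 1, so H_1 = Z.
  H_2: rank ker ∂_2 − rank ∂_3 = (6 − 5) − 1 = 0, and the invariant factors of ∂_3 are all 1, so H_2 = 0.
  H_3: rank ker ∂_3 − rank ∂_4 = (1 − 1) − 0 = 0, and there is no ∂_4, so H_3 = 0.

H_0 ≅ Z,  H_1 ≅ Z,  H_2 = 0,  H_3 = 0.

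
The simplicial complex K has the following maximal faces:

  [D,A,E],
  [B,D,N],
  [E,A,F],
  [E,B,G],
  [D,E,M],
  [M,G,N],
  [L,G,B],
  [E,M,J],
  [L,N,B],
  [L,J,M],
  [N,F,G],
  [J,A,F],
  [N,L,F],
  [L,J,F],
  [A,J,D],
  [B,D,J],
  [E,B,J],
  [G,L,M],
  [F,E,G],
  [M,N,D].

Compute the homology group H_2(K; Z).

H_2 ≅ 0.

K has 10 vertices, 30 edges, 20 triangles.
rank ∂_2 = 20, rank ∂_3 = 0 ⇒ b_2 = 20 − 20 − 0 = 0. So H_2 ≅ 0.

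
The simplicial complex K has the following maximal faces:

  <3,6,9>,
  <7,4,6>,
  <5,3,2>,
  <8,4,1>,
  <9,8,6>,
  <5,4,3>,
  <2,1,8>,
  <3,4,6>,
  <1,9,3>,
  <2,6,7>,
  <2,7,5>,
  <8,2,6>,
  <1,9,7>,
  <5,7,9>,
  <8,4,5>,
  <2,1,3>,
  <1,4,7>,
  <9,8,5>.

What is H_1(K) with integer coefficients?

H_1 ≅ Z^2.

Take the total order 1 < 2 < 3 < 4 < 5 < 6 < 7 < 8 < 9 on the vertex set. Then K (dimension 2) consists of the simplices:

  0-simplices (9): [1], [2], [3], [4], [5], [6], [7], [8], [9]
  1-simplices (27): (27 of them)
  2-simplices (18): [1,2,3], [1,2,8], [1,3,9], [1,4,7], [1,4,8], [1,7,9], [2,3,5], [2,5,7], [2,6,7], [2,6,8], [3,4,5], [3,4,6], [3,6,9], [4,5,8], [4,6,7], [5,7,9], [5,8,9], [6,8,9]

so the chain groups are C_0 ≅ Z^9, C_1 ≅ Z^27, C_2 ≅ Z^18.

The boundary map ∂_1: C_1 → C_0 sends each edge [p,q] (with p < q) to q − p.
The 9×27 boundary matrix has rank 8 and Smith normal form diag(1,1,1,1,1,1,1,1).

∂_2: C_2 → C_1 sends each 2-simplex [p,q,r] to [q,r] − [p,r] + [p,q]. For instance
  ∂[1,4,8] = [4,8] − [1,8] + [1,4],
  ∂[1,2,3] = [2,3] − [1,3] + [1,2].
The resulting 27×18 matrix has rank 17, and its Smith normal form has invariant factors (1,1,1,1,1,1,1,1,1,1,1,1,1,1,1,1,1).

Computing H_k = (kernel of ∂_k) / (image of ∂_{k+1}):

  H_1: rank ker ∂_1 − rank ∂_2 = (27 − 8) − 17 = 2, and the invariant factors of ∂_2 are all 1, so H_1 = Z^2.

(K is a triangulation of the torus T^2.)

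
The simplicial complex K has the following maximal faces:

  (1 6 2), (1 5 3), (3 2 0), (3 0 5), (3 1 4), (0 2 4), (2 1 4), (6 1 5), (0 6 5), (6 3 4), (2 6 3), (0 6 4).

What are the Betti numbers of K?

b_0 = 1, b_1 = 0, b_2 = 0.

K has 7 vertices, 18 edges, 12 triangles.
rank ∂_0 = 0, rank ∂_1 = 6 ⇒ b_0 = 7 − 0 − 6 = 1; all invariant factors of ∂_1 are 1 so no torsion. So H_0 ≅ Z.
rank ∂_1 = 6, rank ∂_2 = 12 ⇒ b_1 = 18 − 6 − 12 = 0; ∂_2 has invariant factor(s) [2] giving torsion. So H_1 ≅ Z/2.
rank ∂_2 = 12, rank ∂_3 = 0 ⇒ b_2 = 12 − 12 − 0 = 0. So H_2 ≅ 0.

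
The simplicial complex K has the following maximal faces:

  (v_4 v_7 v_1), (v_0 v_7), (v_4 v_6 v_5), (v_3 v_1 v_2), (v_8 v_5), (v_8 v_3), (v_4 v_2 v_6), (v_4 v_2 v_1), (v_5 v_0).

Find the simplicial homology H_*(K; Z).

H_0 ≅ Z,  H_1 ≅ Z^2,  H_2 = 0.

Take the total order v_0 < v_1 < v_2 < v_3 < v_4 < v_5 < v_6 < v_7 < v_8 on the vertex set. Then K (dimension 2) consists of the simplices:

  0-simplices (9): [v_0], [v_1], [v_2], [v_3], [v_4], [v_5], [v_6], [v_7], [v_8]
  1-simplices (15): (15 of them)
  2-simplices (5): [v_1,v_2,v_3], [v_1,v_2,v_4], [v_1,v_4,v_7], [v_2,v_4,v_6], [v_4,v_5,v_6]

so the chain groups are C_0 ≅ Z^9, C_1 ≅ Z^15, C_2 ≅ Z^5.

Boundary ∂_1: C_1 → C_0 sends each edge [p,q] (with p < q) to q − p. For instance
  ∂[v_4,v_6] = [v_6] − [v_4].
The resulting 9×15 matrix has rank 8, and its Smith normal form has invariant factors (1,1,1,1,1,1,1,1).

∂_2: C_2 → C_1 maps a triangle to the signed sum of its edges. For instance
  ∂[v_1,v_4,v_7] = [v_4,v_7] − [v_1,v_7] + [v_1,v_4],
  ∂[v_1,v_2,v_4] = [v_2,v_4] − [v_1,v_4] + [v_1,v_2].
This gives a 15×5 integer matrix of rank 5; reducing to Smith normal form yields diagonal entries (1,1,1,1,1).

From H_k ≅ ker(∂_k) / im(∂_{k+1}) we obtain:

  H_0: rank C_0 − rank ∂_1 = 9 − 8 = 1, and the invariant factors of ∂_1 are all 1, so H_0 = Z.
  H_1: rank ker ∂_1 − rank ∂_2 = (15 − 8) − 5 = 2, and the invariant factors of ∂_2 are all 1, so H_1 = Z^2.
  H_2: rank ker ∂_2 − rank ∂_3 = (5 − 5) − 0 = 0, and there is no ∂_3, so H_2 = 0.

As a check, the Euler characteristic is 9 − 15 + 5 = -1, which agrees with 1 − 2 + 0 = -1.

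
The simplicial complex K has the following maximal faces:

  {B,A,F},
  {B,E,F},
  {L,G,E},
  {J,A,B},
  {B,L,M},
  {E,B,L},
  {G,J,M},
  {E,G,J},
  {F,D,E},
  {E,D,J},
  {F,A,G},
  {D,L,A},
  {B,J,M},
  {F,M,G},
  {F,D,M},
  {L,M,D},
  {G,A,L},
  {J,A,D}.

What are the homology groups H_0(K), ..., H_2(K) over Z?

H_0 ≅ Z,  H_1 ≅ Z^2,  H_2 ≅ Z.

Fix the vertex order A < B < D < E < F < G < J < L < M and write every simplex with vertices in increasing order. Then dim K = 2 and the simplices of K are:

  0-simplices (9): A, B, D, E, F, G, J, L, M
  1-simplices (27): AB, AD, AF, AG, AJ, AL, BE, BF, BJ, BL, BM, DE, DF, DJ, DL, DM, EF, EG, EJ, EL, FG, FM, GJ, GL, GM, JM, LM
  2-simplices (18): ABF, ABJ, ADJ, ADL, AFG, AGL, BEF, BEL, BJM, BLM, DEF, DEJ, DFM, DLM, EGJ, EGL, FGM, GJM

so the chain groups are C_0 ≅ Z^9, C_1 ≅ Z^27, C_2 ≅ Z^18.

Boundary ∂_1: C_1 → C_0 is given by ∂[p,q] = [q] − [p].
The 9×27 boundary matrix has rank 8 and Smith normal form diag(1,1,1,1,1,1,1,1).

Boundary ∂_2: C_2 → C_1 acts by ∂[p,q,r] = [q,r] − [p,r] + [p,q]. For instance
  ∂EGL = GL − EL + EG,
  ∂ADJ = DJ − AJ + AD.
This gives a 27×18 integer matrix of rank 17; reducing to Smith normal form yields diagonal entries (1,1,1,1,1,1,1,1,1,1,1,1,1,1,1,1,1).

From H_k ≅ ker(∂_k) / im(∂_{k+1}) we obtain:

  H_0: rank C_0 − rank ∂_1 = 9 − 8 = 1, and the invariant factors of ∂_1 are all 1, so H_0 = Z.
  H_1: rank ker ∂_1 − rank ∂_2 = (27 − 8) − 17 = 2, and the invariant factors of ∂_2 are all 1, so H_1 = Z^2.
  H_2: rank ker ∂_2 − rank ∂_3 = (18 − 17) − 0 = 1, and there is no ∂_3, so H_2 = Z.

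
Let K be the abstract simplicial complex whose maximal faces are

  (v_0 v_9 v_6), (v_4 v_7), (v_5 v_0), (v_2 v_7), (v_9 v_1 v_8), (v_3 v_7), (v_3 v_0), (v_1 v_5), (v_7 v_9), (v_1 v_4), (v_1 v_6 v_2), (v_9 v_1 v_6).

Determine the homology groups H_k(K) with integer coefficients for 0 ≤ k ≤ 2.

Fix the vertex order v_0 < v_1 < v_2 < v_3 < v_4 < v_5 < v_6 < v_7 < v_8 < v_9 and write every simplex with vertices in increasing order. Then dim K = 2 and the simplices of K are:

  0-simplices (10): [v_0], [v_1], [v_2], [v_3], [v_4], [v_5], [v_6], [v_7], [v_8], [v_9]
  1-simplices (17): (17 of them)
  2-simplices (4): [v_0,v_6,v_9], [v_1,v_2,v_6], [v_1,v_6,v_9], [v_1,v_8,v_9]

so the chain groups are C_0 ≅ Z^10, C_1 ≅ Z^17, C_2 ≅ Z^4.

∂_1: C_1 → C_0 is given by ∂[p,q] = [q] − [p].
As a 10×17 matrix over Z this has rank 9, with invariant factors (1,1,1,1,1,1,1,1,1).

∂_2: C_2 → C_1 sends each 2-simplex [p,q,r] to [q,r] − [p,r] + [p,q]. For instance
  ∂[v_1,v_6,v_9] = [v_6,v_9] − [v_1,v_9] + [v_1,v_6],
  ∂[v_1,v_8,v_9] = [v_8,v_9] − [v_1,v_9] + [v_1,v_8].
The resulting 17×4 matrix has rank 4, and its Smith normal form has invariant factors (1,1,1,1).

Reading off H_k = ker ∂_k / im ∂_{k+1}:

  H_0: rank C_0 − rank ∂_1 = 10 − 9 = 1, and the invariant factors of ∂_1 are all 1, so H_0 ≅ Z.
  H_1: rank ker ∂_1 − rank ∂_2 = (17 − 9) − 4 = 4, and the invariant factors of ∂_2 are all 1, so H_1 ≅ Z^4.
  H_2: rank ker ∂_2 − rank ∂_3 = (4 − 4) − 0 = 0, and there is no ∂_3, so H_2 ≅ 0.

As a check, the Euler characteristic is 10 − 17 + 4 = -3, which agrees with 1 − 4 + 0 = -3.

H_0 ≅ Z,  H_1 ≅ Z^4,  H_2 = 0.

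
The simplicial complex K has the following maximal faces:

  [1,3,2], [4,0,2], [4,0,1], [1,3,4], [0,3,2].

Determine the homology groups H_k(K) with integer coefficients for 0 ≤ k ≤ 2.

Fix the vertex order 0 < 1 < 2 < 3 < 4 and write every simplex with vertices in increasing order. Then dim K = 2 and the simplices of K are:

  0-simplices (5): [0], [1], [2], [3], [4]
  1-simplices (10): [0,1], [0,2], [0,3], [0,4], [1,2], [1,3], [1,4], [2,3], [2,4], [3,4]
  2-simplices (5): [0,1,4], [0,2,3], [0,2,4], [1,2,3], [1,3,4]

so the chain groups are C_0 ≅ Z^5, C_1 ≅ Z^10, C_2 ≅ Z^5.

The boundary map ∂_1: C_1 → C_0 is given by ∂[p,q] = [q] − [p]. For instance
  ∂[2,3] = [3] − [2].
The resulting 5×10 matrix has rank 4, and its Smith normal form has invariant factors (1,1,1,1).

The boundary map ∂_2: C_2 → C_1 acts by ∂[p,q,r] = [q,r] − [p,r] + [p,q]. For instance
  ∂[1,2,3] = [2,3] − [1,3] + [1,2],
  ∂[1,3,4] = [3,4] − [1,4] + [1,3].
As a 10×5 matrix over Z this has rank 5, with invariant factors (1,1,1,1,1).

Now H_k = ker ∂_k / im ∂_{k+1}, so:

  H_0: rank C_0 − rank ∂_1 = 5 − 4 = 1, and the invariant factors of ∂_1 are all 1, so H_0 = Z.
  H_1: rank ker ∂_1 − rank ∂_2 = (10 − 4) − 5 = 1, and the invariant factors of ∂_2 are all 1, so H_1 = Z.
  H_2: rank ker ∂_2 − rank ∂_3 = (5 − 5) − 0 = 0, and there is no ∂_3, so H_2 = 0.

H_0 = Z,  H_1 = Z,  H_2 = 0.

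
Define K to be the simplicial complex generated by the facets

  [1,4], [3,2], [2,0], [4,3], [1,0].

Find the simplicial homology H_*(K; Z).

We work with the vertex ordering 0 < 1 < 2 < 3 < 4. The simplices of K, each written with vertices in increasing order, are:

  0-simplices (5): [0], [1], [2], [3], [4]
  1-simplices (5): [0,1], [0,2], [1,4], [2,3], [3,4]

giving chain groups C_0 ≅ Z^5, C_1 ≅ Z^5.

The boundary map ∂_1: C_1 → C_0 is given by ∂[p,q] = [q] − [p]. For instance
  ∂[3,4] = [4] − [3].
The resulting 5×5 matrix has rank 4, and its Smith normal form has invariant factors (1,1,1,1).

Now H_k = ker ∂_k / im ∂_{k+1}, so:

  H_0: rank C_0 − rank ∂_1 = 5 − 4 = 1, and the invariant factors of ∂_1 are all 1, so H_0 ≅ Z.
  H_1: rank ker ∂_1 − rank ∂_2 = (5 − 4) − 0 = 1, and there is no ∂_2, so H_1 ≅ Z.

H_0 ≅ Z,  H_1 ≅ Z.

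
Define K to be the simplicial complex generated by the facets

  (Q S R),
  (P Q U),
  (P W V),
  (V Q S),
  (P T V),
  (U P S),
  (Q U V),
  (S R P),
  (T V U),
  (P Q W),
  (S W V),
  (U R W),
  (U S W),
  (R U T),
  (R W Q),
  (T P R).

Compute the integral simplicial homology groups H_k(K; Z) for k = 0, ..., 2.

Fix the vertex order P < Q < R < S < T < U < V < W and write every simplex with vertices in increasing order. Then dim K = 2 and the simplices of K are:

  0-simplices (8): P, Q, R, S, T, U, V, W
  1-simplices (24): PQ, PR, PS, PT, PU, PV, PW, QR, QS, QU, QV, QW, RS, RT, RU, RW, SU, SV, SW, TU, TV, UV, UW, VW
  2-simplices (16): PQU, PQW, PRS, PRT, PSU, PTV, PVW, QRS, QRW, QSV, QUV, RTU, RUW, SUW, SVW, TUV

Hence C_0 ≅ Z^8, C_1 ≅ Z^24, C_2 ≅ Z^16.

The boundary map ∂_1: C_1 → C_0 sends each edge [p,q] (with p < q) to q − p. For instance
  ∂RT = T − R.
The resulting 8×24 matrix has rank 7, and its Smith normal form has invariant factors (1,1,1,1,1,1,1).

∂_2: C_2 → C_1 maps a triangle to the signed sum of its edges. For instance
  ∂PVW = VW − PW + PV,
  ∂QRW = RW − QW + QR.
The resulting 24×16 matrix has rank 15, and its Smith normal form has invariant factors (1,1,1,1,1,1,1,1,1,1,1,1,1,1,1).

From H_k ≅ ker(∂_k) / im(∂_{k+1}) we obtain:

  H_0: rank C_0 − rank ∂_1 = 8 − 7 = 1, and the invariant factors of ∂_1 are all 1, so H_0 = Z.
  H_1: rank ker ∂_1 − rank ∂_2 = (24 − 7) − 15 = 2, and the invariant factors of ∂_2 are all 1, so H_1 = Z^2.
  H_2: rank ker ∂_2 − rank ∂_3 = (16 − 15) − 0 = 1, and there is no ∂_3, so H_2 = Z.

H_0 ≅ Z,  H_1 ≅ Z^2,  H_2 ≅ Z.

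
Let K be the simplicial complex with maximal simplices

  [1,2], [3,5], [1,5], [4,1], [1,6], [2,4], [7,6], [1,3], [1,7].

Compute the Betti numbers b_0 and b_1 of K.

Fix the vertex order 1 < 2 < 3 < 4 < 5 < 6 < 7 and write every simplex with vertices in increasing order. Then dim K = 1 and the simplices of K are:

  0-simplices (7): [1], [2], [3], [4], [5], [6], [7]
  1-simplices (9): [1,2], [1,3], [1,4], [1,5], [1,6], [1,7], [2,4], [3,5], [6,7]

giving chain groups C_0 ≅ Z^7, C_1 ≅ Z^9.

Boundary ∂_1: C_1 → C_0 maps an edge to its endpoints' difference, ∂[p,q] = q − p. For instance
  ∂[1,2] = [2] − [1].
The 7×9 boundary matrix has rank 6 and Smith normal form diag(1,1,1,1,1,1).

Now H_k = ker ∂_k / im ∂_{k+1}, so:

  H_0: rank C_0 − rank ∂_1 = 7 − 6 = 1, and the invariant factors of ∂_1 are all 1, so H_0 ≅ Z.
  H_1: rank ker ∂_1 − rank ∂_2 = (9 − 6) − 0 = 3, and there is no ∂_2, so H_1 ≅ Z^3.

(K is a triangulation of a wedge of 3 circles.)

Hence the Betti numbers are b_0 = 1, b_1 = 3.

b_0 = 1, b_1 = 3.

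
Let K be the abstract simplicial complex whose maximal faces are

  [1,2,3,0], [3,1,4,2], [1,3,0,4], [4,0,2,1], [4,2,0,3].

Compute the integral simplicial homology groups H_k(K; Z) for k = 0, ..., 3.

Fix the vertex order 0 < 1 < 2 < 3 < 4 and write every simplex with vertices in increasing order. Then dim K = 3 and the simplices of K are:

  0-simplices (5): [0], [1], [2], [3], [4]
  1-simplices (10): [0,1], [0,2], [0,3], [0,4], [1,2], [1,3], [1,4], [2,3], [2,4], [3,4]
  2-simplices (10): [0,1,2], [0,1,3], [0,1,4], [0,2,3], [0,2,4], [0,3,4], [1,2,3], [1,2,4], [1,3,4], [2,3,4]
  3-simplices (5): [0,1,2,3], [0,1,2,4], [0,1,3,4], [0,2,3,4], [1,2,3,4]

Hence C_0 ≅ Z^5, C_1 ≅ Z^10, C_2 ≅ Z^10, C_3 ≅ Z^5.

∂_1: C_1 → C_0 sends each edge [p,q] (with p < q) to q − p. For instance
  ∂[2,3] = [3] − [2].
As a 5×10 matrix over Z this has rank 4, with invariant factors (1,1,1,1).

The boundary map ∂_2: C_2 → C_1 acts by ∂[p,q,r] = [q,r] − [p,r] + [p,q]. For instance
  ∂[0,1,4] = [1,4] − [0,4] + [0,1],
  ∂[0,3,4] = [3,4] − [0,4] + [0,3].
This gives a 10×10 integer matrix of rank 6; reducing to Smith normal form yields diagonal entries (1,1,1,1,1,1).

The boundary map ∂_3: C_3 → C_2 sends each 3-simplex σ to the alternating sum Σ_i (−1)^i (σ with its i-th vertex removed). For instance
  ∂[0,1,2,4] = [1,2,4] − [0,2,4] + [0,1,4] − [0,1,2],
  ∂[1,2,3,4] = [2,3,4] − [1,3,4] + [1,2,4] − [1,2,3].
The 10×5 boundary matrix has rank 4 and Smith normal form diag(1,1,1,1).

From H_k ≅ ker(∂_k) / im(∂_{k+1}) we obtain:

  H_0: rank C_0 − rank ∂_1 = 5 − 4 = 1, and the invariant factors of ∂_1 are all 1, so H_0 = Z.
  H_1: rank ker ∂_1 − rank ∂_2 = (10 − 4) − 6 = 0, and the invariant factors of ∂_2 are all 1, so H_1 = 0.
  H_2: rank ker ∂_2 − rank ∂_3 = (10 − 6) − 4 = 0, and the invariant factors of ∂_3 are all 1, so H_2 = 0.
  H_3: rank ker ∂_3 − rank ∂_4 = (5 − 4) − 0 = 1, and there is no ∂_4, so H_3 = Z.

(K is a triangulation of the 3-sphere S^3.)

H_0 = Z,  H_1 = 0,  H_2 = 0,  H_3 = Z.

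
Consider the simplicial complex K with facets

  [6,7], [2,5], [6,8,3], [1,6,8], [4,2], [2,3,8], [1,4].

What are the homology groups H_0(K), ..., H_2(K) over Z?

H_0 ≅ Z,  H_1 ≅ Z,  H_2 = 0.

Take the total order 1 < 2 < 3 < 4 < 5 < 6 < 7 < 8 on the vertex set. Then K (dimension 2) consists of the simplices:

  0-simplices (8): [1], [2], [3], [4], [5], [6], [7], [8]
  1-simplices (11): [1,4], [1,6], [1,8], [2,3], [2,4], [2,5], [2,8], [3,6], [3,8], [6,7], [6,8]
  2-simplices (3): [1,6,8], [2,3,8], [3,6,8]

so the chain groups are C_0 ≅ Z^8, C_1 ≅ Z^11, C_2 ≅ Z^3.

∂_1: C_1 → C_0 sends each edge [p,q] (with p < q) to q − p. For instance
  ∂[2,3] = [3] − [2].
The 8×11 boundary matrix has rank 7 and Smith normal form diag(1,1,1,1,1,1,1).

∂_2: C_2 → C_1 maps a triangle to the signed sum of its edges. For instance
  ∂[2,3,8] = [3,8] − [2,8] + [2,3],
  ∂[1,6,8] = [6,8] − [1,8] + [1,6].
This gives a 11×3 integer matrix of rank 3; reducing to Smith normal form yields diagonal entries (1,1,1).

Computing H_k = (kernel of ∂_k) / (image of ∂_{k+1}):

  H_0: rank C_0 − rank ∂_1 = 8 − 7 = 1, and the invariant factors of ∂_1 are all 1, so H_0 ≅ Z.
  H_1: rank ker ∂_1 − rank ∂_2 = (11 − 7) − 3 = 1, and the invariant factors of ∂_2 are all 1, so H_1 ≅ Z.
  H_2: rank ker ∂_2 − rank ∂_3 = (3 − 3) − 0 = 0, and there is no ∂_3, so H_2 ≅ 0.

As a check, the Euler characteristic is 8 − 11 + 3 = 0, which agrees with 1 − 1 + 0 = 0.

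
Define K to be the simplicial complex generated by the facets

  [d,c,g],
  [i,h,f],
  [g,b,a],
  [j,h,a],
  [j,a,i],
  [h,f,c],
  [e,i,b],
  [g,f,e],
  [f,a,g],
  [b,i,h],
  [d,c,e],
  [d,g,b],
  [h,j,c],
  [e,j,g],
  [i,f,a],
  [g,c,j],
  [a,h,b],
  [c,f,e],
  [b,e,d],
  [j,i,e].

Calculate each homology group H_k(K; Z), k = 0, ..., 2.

K has 10 vertices, 30 edges, 20 triangles.
rank ∂_0 = 0, rank ∂_1 = 9 ⇒ b_0 = 10 − 0 − 9 = 1; all invariant factors of ∂_1 are 1 so no torsion. So H_0 = Z.
rank ∂_1 = 9, rank ∂_2 = 20 ⇒ b_1 = 30 − 9 − 20 = 1; ∂_2 has invariant factor(s) [2] giving torsion. So H_1 = Z ⊕ Z/2Z.
rank ∂_2 = 20, rank ∂_3 = 0 ⇒ b_2 = 20 − 20 − 0 = 0. So H_2 = 0.

H_0 = Z,  H_1 = Z ⊕ Z/2Z,  H_2 = 0.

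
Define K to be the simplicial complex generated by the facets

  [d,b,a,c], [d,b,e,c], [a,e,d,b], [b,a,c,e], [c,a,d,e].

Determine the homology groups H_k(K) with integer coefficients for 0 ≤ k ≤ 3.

H_0 ≅ Z,  H_1 = 0,  H_2 = 0,  H_3 ≅ Z.

Take the total order a < b < c < d < e on the vertex set. Then K (dimension 3) consists of the simplices:

  0-simplices (5): a, b, c, d, e
  1-simplices (10): ab, ac, ad, ae, bc, bd, be, cd, ce, de
  2-simplices (10): abc, abd, abe, acd, ace, ade, bcd, bce, bde, cde
  3-simplices (5): abcd, abce, abde, acde, bcde

giving chain groups C_0 ≅ Z^5, C_1 ≅ Z^10, C_2 ≅ Z^10, C_3 ≅ Z^5.

Boundary ∂_1: C_1 → C_0 is given by ∂[p,q] = [q] − [p]. For instance
  ∂bc = c − b.
The resulting 5×10 matrix has rank 4, and its Smith normal form has invariant factors (1,1,1,1).

∂_2: C_2 → C_1 sends each 2-simplex [p,q,r] to [q,r] − [p,r] + [p,q]. For instance
  ∂abc = bc − ac + ab,
  ∂abe = be − ae + ab.
The resulting 10×10 matrix has rank 6, and its Smith normal form has invariant factors (1,1,1,1,1,1).

∂_3: C_3 → C_2 sends each 3-simplex σ to the alternating sum Σ_i (−1)^i (σ with its i-th vertex removed). For instance
  ∂abcd = bcd − acd + abd − abc,
  ∂abce = bce − ace + abe − abc.
This gives a 10×5 integer matrix of rank 4; reducing to Smith normal form yields diagonal entries (1,1,1,1).

Reading off H_k = ker ∂_k / im ∂_{k+1}:

  H_0: rank C_0 − rank ∂_1 = 5 − 4 = 1, and the invariant factors of ∂_1 are all 1, so H_0 = Z.
  H_1: rank ker ∂_1 − rank ∂_2 = (10 − 4) − 6 = 0, and the invariant factors of ∂_2 are all 1, so H_1 = 0.
  H_2: rank ker ∂_2 − rank ∂_3 = (10 − 6) − 4 = 0, and the invariant factors of ∂_3 are all 1, so H_2 = 0.
  H_3: rank ker ∂_3 − rank ∂_4 = (5 − 4) − 0 = 1, and there is no ∂_4, so H_3 = Z.

As a check, the Euler characteristic is 5 − 10 + 10 − 5 = 0, which agrees with 1 − 0 + 0 − 1 = 0.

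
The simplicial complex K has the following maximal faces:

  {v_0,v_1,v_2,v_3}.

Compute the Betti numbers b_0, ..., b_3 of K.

K has 4 vertices, 6 edges, 4 triangles, 1 3-simplex.
rank ∂_0 = 0, rank ∂_1 = 3 ⇒ b_0 = 4 − 0 − 3 = 1; all invariant factors of ∂_1 are 1 so no torsion. So H_0 = Z.
rank ∂_1 = 3, rank ∂_2 = 3 ⇒ b_1 = 6 − 3 − 3 = 0; all invariant factors of ∂_2 are 1 so no torsion. So H_1 = 0.
rank ∂_2 = 3, rank ∂_3 = 1 ⇒ b_2 = 4 − 3 − 1 = 0; all invariant factors of ∂_3 are 1 so no torsion. So H_2 = 0.
rank ∂_3 = 1, rank ∂_4 = 0 ⇒ b_3 = 1 − 1 − 0 = 0. So H_3 = 0.

b_0 = 1, b_1 = 0, b_2 = 0, b_3 = 0.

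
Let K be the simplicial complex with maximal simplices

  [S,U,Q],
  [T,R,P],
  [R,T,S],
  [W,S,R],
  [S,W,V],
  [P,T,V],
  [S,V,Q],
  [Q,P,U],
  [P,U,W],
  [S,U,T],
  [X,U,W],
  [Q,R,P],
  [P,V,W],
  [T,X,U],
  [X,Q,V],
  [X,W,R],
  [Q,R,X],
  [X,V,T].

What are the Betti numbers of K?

Fix the vertex order P < Q < R < S < T < U < V < W < X and write every simplex with vertices in increasing order. Then dim K = 2 and the simplices of K are:

  0-simplices (9): P, Q, R, S, T, U, V, W, X
  1-simplices (27): PQ, PR, PT, PU, PV, PW, QR, QS, QU, QV, QX, RS, RT, RW, RX, ST, SU, SV, SW, TU, TV, TX, UW, UX, VW, VX, WX
  2-simplices (18): PQR, PQU, PRT, PTV, PUW, PVW, QRX, QSU, QSV, QVX, RST, RSW, RWX, STU, SVW, TUX, TVX, UWX

Hence C_0 ≅ Z^9, C_1 ≅ Z^27, C_2 ≅ Z^18.

The boundary map ∂_1: C_1 → C_0 is given by ∂[p,q] = [q] − [p].
As a 9×27 matrix over Z this has rank 8, with invariant factors (1,1,1,1,1,1,1,1).

The boundary map ∂_2: C_2 → C_1 acts by ∂[p,q,r] = [q,r] − [p,r] + [p,q]. For instance
  ∂RSW = SW − RW + RS,
  ∂QRX = RX − QX + QR.
The 27×18 boundary matrix has rank 17 and Smith normal form diag(1,1,1,1,1,1,1,1,1,1,1,1,1,1,1,1,1).

Computing H_k = (kernel of ∂_k) / (image of ∂_{k+1}):

  H_0: rank C_0 − rank ∂_1 = 9 − 8 = 1, and the invariant factors of ∂_1 are all 1, so H_0 = Z.
  H_1: rank ker ∂_1 − rank ∂_2 = (27 − 8) − 17 = 2, and the invariant factors of ∂_2 are all 1, so H_1 = Z^2.
  H_2: rank ker ∂_2 − rank ∂_3 = (18 − 17) − 0 = 1, and there is no ∂_3, so H_2 = Z.

Hence the Betti numbers are b_0 = 1, b_1 = 2, b_2 = 1.

b_0 = 1, b_1 = 2, b_2 = 1.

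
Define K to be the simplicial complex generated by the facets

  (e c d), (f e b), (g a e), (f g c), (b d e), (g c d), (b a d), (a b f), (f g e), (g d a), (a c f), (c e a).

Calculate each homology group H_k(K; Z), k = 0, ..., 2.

Take the total order a < b < c < d < e < f < g on the vertex set. Then K (dimension 2) consists of the simplices:

  0-simplices (7): a, b, c, d, e, f, g
  1-simplices (18): ab, ac, ad, ae, af, ag, bd, be, bf, cd, ce, cf, cg, de, dg, ef, eg, fg
  2-simplices (12): abd, abf, ace, acf, adg, aeg, bde, bef, cde, cdg, cfg, efg

so the chain groups are C_0 ≅ Z^7, C_1 ≅ Z^18, C_2 ≅ Z^12.

Boundary ∂_1: C_1 → C_0 sends each edge [p,q] (with p < q) to q − p. For instance
  ∂ag = g − a.
The resulting 7×18 matrix has rank 6, and its Smith normal form has invariant factors (1,1,1,1,1,1).

∂_2: C_2 → C_1 maps a triangle to the signed sum of its edges. For instance
  ∂cde = de − ce + cd,
  ∂efg = fg − eg + ef.
This gives a 18×12 integer matrix of rank 12; reducing to Smith normal form yields diagonal entries (1,1,1,1,1,1,1,1,1,1,1,2).

Now H_k = ker ∂_k / im ∂_{k+1}, so:

  H_0: rank C_0 − rank ∂_1 = 7 − 6 = 1, and the invariant factors of ∂_1 are all 1, so H_0 ≅ Z.
  H_1: rank ker ∂_1 − rank ∂_2 = (18 − 6) − 12 = 0, and ∂_2 has invariant factor 2 > 1, so H_1 ≅ Z/2Z.
  H_2: rank ker ∂_2 − rank ∂_3 = (12 − 12) − 0 = 0, and there is no ∂_3, so H_2 ≅ 0.

H_0 ≅ Z,  H_1 ≅ Z/2Z,  H_2 = 0.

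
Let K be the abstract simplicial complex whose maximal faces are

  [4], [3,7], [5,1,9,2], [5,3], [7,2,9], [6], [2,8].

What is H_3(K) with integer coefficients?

Take the total order 1 < 2 < 3 < 4 < 5 < 6 < 7 < 8 < 9 on the vertex set. Then K (dimension 3) consists of the simplices:

  0-simplices (9): [1], [2], [3], [4], [5], [6], [7], [8], [9]
  1-simplices (11): [1,2], [1,5], [1,9], [2,5], [2,7], [2,8], [2,9], [3,5], [3,7], [5,9], [7,9]
  2-simplices (5): [1,2,5], [1,2,9], [1,5,9], [2,5,9], [2,7,9]
  3-simplices (1): [1,2,5,9]

Hence C_0 ≅ Z^9, C_1 ≅ Z^11, C_2 ≅ Z^5, C_3 ≅ Z^1.

Boundary ∂_1: C_1 → C_0 maps an edge to its endpoints' difference, ∂[p,q] = q − p.
As a 9×11 matrix over Z this has rank 6, with invariant factors (1,1,1,1,1,1).

∂_2: C_2 → C_1 acts by ∂[p,q,r] = [q,r] − [p,r] + [p,q]. For instance
  ∂[2,7,9] = [7,9] − [2,9] + [2,7],
  ∂[2,5,9] = [5,9] − [2,9] + [2,5].
This gives a 11×5 integer matrix of rank 4; reducing to Smith normal form yields diagonal entries (1,1,1,1).

∂_3: C_3 → C_2 sends each 3-simplex σ to the alternating sum Σ_i (−1)^i (σ with its i-th vertex removed). For instance
  ∂[1,2,5,9] = [2,5,9] − [1,5,9] + [1,2,9] − [1,2,5].
The 5×1 boundary matrix has rank 1 and Smith normal form diag(1).

Reading off H_k = ker ∂_k / im ∂_{k+1}:

  H_3: rank ker ∂_3 − rank ∂_4 = (1 − 1) − 0 = 0, and there is no ∂_4, so H_3 ≅ 0.

H_3 ≅ 0.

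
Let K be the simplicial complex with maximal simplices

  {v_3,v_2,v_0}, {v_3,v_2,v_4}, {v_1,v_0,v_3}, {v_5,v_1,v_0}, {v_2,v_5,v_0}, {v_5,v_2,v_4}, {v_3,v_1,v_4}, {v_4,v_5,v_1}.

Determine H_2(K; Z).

Fix the vertex order v_0 < v_1 < v_2 < v_3 < v_4 < v_5 and write every simplex with vertices in increasing order. Then dim K = 2 and the simplices of K are:

  0-simplices (6): [v_0], [v_1], [v_2], [v_3], [v_4], [v_5]
  1-simplices (12): [v_0,v_1], [v_0,v_2], [v_0,v_3], [v_0,v_5], [v_1,v_3], [v_1,v_4], [v_1,v_5], [v_2,v_3], [v_2,v_4], [v_2,v_5], [v_3,v_4], [v_4,v_5]
  2-simplices (8): [v_0,v_1,v_3], [v_0,v_1,v_5], [v_0,v_2,v_3], [v_0,v_2,v_5], [v_1,v_3,v_4], [v_1,v_4,v_5], [v_2,v_3,v_4], [v_2,v_4,v_5]

so the chain groups are C_0 ≅ Z^6, C_1 ≅ Z^12, C_2 ≅ Z^8.

Boundary ∂_1: C_1 → C_0 maps an edge to its endpoints' difference, ∂[p,q] = q − p. For instance
  ∂[v_1,v_4] = [v_4] − [v_1].
The 6×12 boundary matrix has rank 5 and Smith normal form diag(1,1,1,1,1).

Boundary ∂_2: C_2 → C_1 sends each 2-simplex [p,q,r] to [q,r] − [p,r] + [p,q]. For instance
  ∂[v_0,v_1,v_5] = [v_1,v_5] − [v_0,v_5] + [v_0,v_1],
  ∂[v_1,v_4,v_5] = [v_4,v_5] − [v_1,v_5] + [v_1,v_4].
The 12×8 boundary matrix has rank 7 and Smith normal form diag(1,1,1,1,1,1,1).

Now H_k = ker ∂_k / im ∂_{k+1}, so:

  H_2: rank ker ∂_2 − rank ∂_3 = (8 − 7) − 0 = 1, and there is no ∂_3, so H_2 ≅ Z.

H_2 = Z.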